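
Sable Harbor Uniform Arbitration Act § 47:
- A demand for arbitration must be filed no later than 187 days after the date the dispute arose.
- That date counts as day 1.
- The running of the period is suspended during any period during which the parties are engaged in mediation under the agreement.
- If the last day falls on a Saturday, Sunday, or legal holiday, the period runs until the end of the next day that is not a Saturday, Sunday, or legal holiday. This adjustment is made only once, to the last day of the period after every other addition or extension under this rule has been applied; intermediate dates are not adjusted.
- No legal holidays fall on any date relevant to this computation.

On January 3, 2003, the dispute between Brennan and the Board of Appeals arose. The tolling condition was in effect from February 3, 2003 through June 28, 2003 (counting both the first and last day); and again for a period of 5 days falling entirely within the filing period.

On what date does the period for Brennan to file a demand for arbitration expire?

Counting January 3, 2003 as day 1, day 187 is July 8, 2003.
From February 3, 2003 through June 28, 2003 inclusive is 146 days; tolling adds 146 days: July 8, 2003 + 146 days = December 1, 2003.
Tolling adds 5 days: December 1, 2003 + 5 days = December 6, 2003.
December 6, 2003 is Saturday; December 7, 2003 is Sunday. The next qualifying day is December 8, 2003.

December 8, 2003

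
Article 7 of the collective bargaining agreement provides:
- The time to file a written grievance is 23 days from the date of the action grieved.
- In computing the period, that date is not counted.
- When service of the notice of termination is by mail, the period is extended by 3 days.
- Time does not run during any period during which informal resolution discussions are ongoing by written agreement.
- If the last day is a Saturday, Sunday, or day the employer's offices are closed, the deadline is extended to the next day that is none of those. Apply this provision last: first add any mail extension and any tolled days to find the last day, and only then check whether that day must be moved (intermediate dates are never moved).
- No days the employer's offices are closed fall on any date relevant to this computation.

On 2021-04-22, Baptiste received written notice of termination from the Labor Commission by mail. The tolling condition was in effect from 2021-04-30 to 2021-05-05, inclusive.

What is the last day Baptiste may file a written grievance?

23 days after 2021-04-22 is May 15, 2021.
Service was by mail, adding 3 days: May 15, 2021 + 3 days = May 18, 2021.
From April 30, 2021 through May 5, 2021 inclusive is 6 days; tolling adds 6 days: May 18, 2021 + 6 days = May 24, 2021.
May 24, 2021 is a Monday and not a day the employer's offices are closed, so no extension applies.

May 24, 2021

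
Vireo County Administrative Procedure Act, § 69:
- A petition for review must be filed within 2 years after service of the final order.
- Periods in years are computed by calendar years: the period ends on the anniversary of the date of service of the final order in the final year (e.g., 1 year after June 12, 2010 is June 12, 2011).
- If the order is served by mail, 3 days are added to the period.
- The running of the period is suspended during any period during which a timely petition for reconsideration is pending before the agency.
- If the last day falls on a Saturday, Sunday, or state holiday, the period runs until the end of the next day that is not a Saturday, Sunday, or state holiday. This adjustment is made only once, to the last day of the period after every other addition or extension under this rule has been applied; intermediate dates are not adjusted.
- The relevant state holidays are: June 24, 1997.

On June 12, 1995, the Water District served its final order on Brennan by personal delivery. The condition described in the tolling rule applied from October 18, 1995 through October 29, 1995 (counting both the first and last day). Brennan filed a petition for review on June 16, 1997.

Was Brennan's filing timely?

2 years after June 12, 1995 is June 12, 1997.
Service was not by mail, so no mail extension applies.
From October 18, 1995 through October 29, 1995 inclusive is 12 days; tolling adds 12 days: June 12, 1997 + 12 days = June 24, 1997.
June 24, 1997 is a listed holiday. The next qualifying day is June 25, 1997.
The deadline is June 25, 1997; the filing on June 16, 1997 is on or before that date.

Yes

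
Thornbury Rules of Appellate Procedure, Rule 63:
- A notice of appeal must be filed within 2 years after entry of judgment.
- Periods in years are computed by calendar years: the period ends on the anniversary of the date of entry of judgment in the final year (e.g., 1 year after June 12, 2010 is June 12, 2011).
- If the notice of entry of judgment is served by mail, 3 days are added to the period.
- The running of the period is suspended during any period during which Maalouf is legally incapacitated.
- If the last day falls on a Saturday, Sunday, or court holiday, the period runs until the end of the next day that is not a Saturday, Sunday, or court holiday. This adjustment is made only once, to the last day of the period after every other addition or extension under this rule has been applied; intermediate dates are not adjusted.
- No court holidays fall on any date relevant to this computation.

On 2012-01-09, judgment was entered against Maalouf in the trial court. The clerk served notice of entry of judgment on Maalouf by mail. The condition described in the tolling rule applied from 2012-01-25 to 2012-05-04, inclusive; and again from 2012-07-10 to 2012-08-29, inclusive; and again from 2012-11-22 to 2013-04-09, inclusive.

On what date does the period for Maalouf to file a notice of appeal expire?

October 30, 2014

2 years after 2012-01-09 is January 9, 2014.
Service was by mail, adding 3 days: January 9, 2014 + 3 days = January 12, 2014.
From January 25, 2012 through May 4, 2012 inclusive is 101 days; tolling adds 101 days: January 12, 2014 + 101 days = April 23, 2014.
From July 10, 2012 through August 29, 2012 inclusive is 51 days; tolling adds 51 days: April 23, 2014 + 51 days = June 13, 2014.
From November 22, 2012 through April 9, 2013 inclusive is 139 days; tolling adds 139 days: June 13, 2014 + 139 days = October 30, 2014.
October 30, 2014 is a Thursday and not a court holiday, so no extension applies.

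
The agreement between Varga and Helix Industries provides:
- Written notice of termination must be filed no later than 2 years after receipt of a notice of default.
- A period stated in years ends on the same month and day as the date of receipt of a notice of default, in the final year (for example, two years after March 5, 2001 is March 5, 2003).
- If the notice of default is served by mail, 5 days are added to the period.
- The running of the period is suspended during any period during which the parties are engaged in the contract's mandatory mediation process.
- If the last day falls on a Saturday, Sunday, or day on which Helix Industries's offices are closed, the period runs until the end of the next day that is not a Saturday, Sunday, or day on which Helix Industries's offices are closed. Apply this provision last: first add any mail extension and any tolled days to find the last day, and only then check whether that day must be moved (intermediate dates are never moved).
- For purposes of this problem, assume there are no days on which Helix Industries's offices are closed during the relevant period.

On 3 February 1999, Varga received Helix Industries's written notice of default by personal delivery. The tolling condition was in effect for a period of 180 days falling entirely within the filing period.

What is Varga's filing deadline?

2 years after 3 February 1999 is February 3, 2001.
Service was not by mail, so no mail extension applies.
Tolling adds 180 days: February 3, 2001 + 180 days = August 2, 2001.
August 2, 2001 is a Thursday and not a day on which Helix Industries's offices are closed, so no extension applies.

August 2, 2001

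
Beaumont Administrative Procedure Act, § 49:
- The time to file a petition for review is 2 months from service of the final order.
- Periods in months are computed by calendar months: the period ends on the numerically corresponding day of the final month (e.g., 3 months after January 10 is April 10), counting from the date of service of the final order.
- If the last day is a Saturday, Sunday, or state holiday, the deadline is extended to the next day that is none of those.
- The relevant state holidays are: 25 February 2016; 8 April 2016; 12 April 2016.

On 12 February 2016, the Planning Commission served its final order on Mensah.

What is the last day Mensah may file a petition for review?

April 13, 2016

2 months after 12 February 2016 is April 12, 2016.
April 12, 2016 is a listed holiday. The next qualifying day is April 13, 2016.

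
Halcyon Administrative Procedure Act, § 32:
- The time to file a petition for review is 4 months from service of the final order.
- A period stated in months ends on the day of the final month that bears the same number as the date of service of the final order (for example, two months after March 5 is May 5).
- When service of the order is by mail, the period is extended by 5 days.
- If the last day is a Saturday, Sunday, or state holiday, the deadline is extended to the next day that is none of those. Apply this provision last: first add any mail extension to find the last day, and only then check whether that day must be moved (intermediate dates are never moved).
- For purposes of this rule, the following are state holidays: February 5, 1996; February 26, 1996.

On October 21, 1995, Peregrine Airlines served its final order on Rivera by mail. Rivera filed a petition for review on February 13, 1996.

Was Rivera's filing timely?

Yes

4 months after October 21, 1995 is February 21, 1996.
Service was by mail, adding 5 days: February 21, 1996 + 5 days = February 26, 1996.
February 26, 1996 is a listed holiday. The next qualifying day is February 27, 1996.
The deadline is February 27, 1996; the filing on February 13, 1996 is on or before that date.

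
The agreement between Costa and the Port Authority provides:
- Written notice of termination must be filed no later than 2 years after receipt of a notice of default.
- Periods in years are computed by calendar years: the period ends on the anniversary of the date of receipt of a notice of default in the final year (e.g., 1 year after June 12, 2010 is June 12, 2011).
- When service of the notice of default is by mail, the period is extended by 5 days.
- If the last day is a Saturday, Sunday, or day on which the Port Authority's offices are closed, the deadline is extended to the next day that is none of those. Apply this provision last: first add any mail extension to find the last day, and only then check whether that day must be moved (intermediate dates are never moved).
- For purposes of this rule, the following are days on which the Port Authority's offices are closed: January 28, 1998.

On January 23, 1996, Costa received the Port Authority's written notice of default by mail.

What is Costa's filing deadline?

January 29, 1998

2 years after January 23, 1996 is January 23, 1998.
Service was by mail, adding 5 days: January 23, 1998 + 5 days = January 28, 1998.
January 28, 1998 is a listed holiday. The next qualifying day is January 29, 1998.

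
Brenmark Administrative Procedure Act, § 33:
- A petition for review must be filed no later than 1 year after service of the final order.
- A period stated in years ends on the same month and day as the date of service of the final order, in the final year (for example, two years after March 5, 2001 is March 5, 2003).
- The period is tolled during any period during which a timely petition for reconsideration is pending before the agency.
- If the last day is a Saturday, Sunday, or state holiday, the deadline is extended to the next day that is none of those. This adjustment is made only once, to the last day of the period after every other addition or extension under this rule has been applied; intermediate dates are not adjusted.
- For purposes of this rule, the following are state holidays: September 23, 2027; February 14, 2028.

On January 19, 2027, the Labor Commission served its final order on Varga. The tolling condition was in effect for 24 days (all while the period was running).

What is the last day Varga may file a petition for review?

February 15, 2028

1 year after January 19, 2027 is January 19, 2028.
Tolling adds 24 days: January 19, 2028 + 24 days = February 12, 2028.
February 12, 2028 is Saturday; February 13, 2028 is Sunday; February 14, 2028 is a listed holiday. The next qualifying day is February 15, 2028.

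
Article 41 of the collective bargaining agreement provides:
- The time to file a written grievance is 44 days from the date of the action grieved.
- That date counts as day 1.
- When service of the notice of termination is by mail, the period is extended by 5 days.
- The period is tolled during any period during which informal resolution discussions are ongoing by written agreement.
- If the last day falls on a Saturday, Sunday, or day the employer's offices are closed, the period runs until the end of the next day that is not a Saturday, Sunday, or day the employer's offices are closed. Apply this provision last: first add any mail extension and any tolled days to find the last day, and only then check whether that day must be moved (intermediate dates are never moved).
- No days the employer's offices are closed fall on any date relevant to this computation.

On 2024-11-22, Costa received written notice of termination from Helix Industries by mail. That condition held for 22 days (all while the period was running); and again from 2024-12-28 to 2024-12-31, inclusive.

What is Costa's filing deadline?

Counting 2024-11-22 as day 1, day 44 is January 4, 2025.
Service was by mail, adding 5 days: January 4, 2025 + 5 days = January 9, 2025.
Tolling adds 22 days: January 9, 2025 + 22 days = January 31, 2025.
From December 28, 2024 through December 31, 2024 inclusive is 4 days; tolling adds 4 days: January 31, 2025 + 4 days = February 4, 2025.
February 4, 2025 is a Tuesday and not a day the employer's offices are closed, so no extension applies.

February 4, 2025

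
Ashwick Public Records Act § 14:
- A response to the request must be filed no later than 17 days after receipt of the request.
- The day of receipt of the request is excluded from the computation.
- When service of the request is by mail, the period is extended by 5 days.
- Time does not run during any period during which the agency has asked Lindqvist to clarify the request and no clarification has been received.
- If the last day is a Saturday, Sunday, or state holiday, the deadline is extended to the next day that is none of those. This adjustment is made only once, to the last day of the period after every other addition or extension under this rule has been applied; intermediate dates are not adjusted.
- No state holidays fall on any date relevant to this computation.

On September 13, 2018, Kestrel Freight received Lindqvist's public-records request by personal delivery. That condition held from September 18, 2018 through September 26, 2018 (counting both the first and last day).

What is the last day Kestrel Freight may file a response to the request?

17 days after September 13, 2018 is September 30, 2018.
Service was not by mail, so no mail extension applies.
From September 18, 2018 through September 26, 2018 inclusive is 9 days; tolling adds 9 days: September 30, 2018 + 9 days = October 9, 2018.
October 9, 2018 is a Tuesday and not a state holiday, so no extension applies.

October 9, 2018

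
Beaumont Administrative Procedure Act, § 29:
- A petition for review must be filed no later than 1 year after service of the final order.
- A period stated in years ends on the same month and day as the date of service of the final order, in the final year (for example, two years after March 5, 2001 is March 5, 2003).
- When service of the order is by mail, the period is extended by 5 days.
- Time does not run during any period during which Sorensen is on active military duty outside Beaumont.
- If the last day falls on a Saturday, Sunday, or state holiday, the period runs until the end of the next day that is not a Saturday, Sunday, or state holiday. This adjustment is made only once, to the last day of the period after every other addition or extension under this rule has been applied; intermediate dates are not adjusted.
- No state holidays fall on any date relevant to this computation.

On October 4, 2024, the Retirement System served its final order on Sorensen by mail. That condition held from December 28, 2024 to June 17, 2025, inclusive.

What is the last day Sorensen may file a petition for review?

March 30, 2026

1 year after October 4, 2024 is October 4, 2025.
Service was by mail, adding 5 days: October 4, 2025 + 5 days = October 9, 2025.
From December 28, 2024 through June 17, 2025 inclusive is 172 days; tolling adds 172 days: October 9, 2025 + 172 days = March 30, 2026.
March 30, 2026 is a Monday and not a state holiday, so no extension applies.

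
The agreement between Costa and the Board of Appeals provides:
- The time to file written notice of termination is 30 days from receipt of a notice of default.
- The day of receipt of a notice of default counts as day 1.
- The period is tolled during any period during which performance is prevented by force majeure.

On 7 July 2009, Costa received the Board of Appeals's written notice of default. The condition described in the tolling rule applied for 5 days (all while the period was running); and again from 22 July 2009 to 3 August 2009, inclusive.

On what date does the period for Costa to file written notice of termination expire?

Counting 7 July 2009 as day 1, day 30 is August 5, 2009.
Tolling adds 5 days: August 5, 2009 + 5 days = August 10, 2009.
From July 22, 2009 through August 3, 2009 inclusive is 13 days; tolling adds 13 days: August 10, 2009 + 13 days = August 23, 2009.

August 23, 2009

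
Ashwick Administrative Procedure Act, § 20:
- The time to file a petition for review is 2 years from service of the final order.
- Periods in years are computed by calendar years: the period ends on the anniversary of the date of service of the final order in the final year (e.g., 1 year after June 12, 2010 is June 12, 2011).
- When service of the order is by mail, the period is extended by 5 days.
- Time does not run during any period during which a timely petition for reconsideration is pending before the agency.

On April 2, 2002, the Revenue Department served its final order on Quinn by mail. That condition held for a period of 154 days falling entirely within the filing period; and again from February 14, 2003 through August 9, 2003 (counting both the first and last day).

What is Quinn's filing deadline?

March 4, 2005

2 years after April 2, 2002 is April 2, 2004.
Service was by mail, adding 5 days: April 2, 2004 + 5 days = April 7, 2004.
Tolling adds 154 days: April 7, 2004 + 154 days = September 8, 2004.
From February 14, 2003 through August 9, 2003 inclusive is 177 days; tolling adds 177 days: September 8, 2004 + 177 days = March 4, 2005.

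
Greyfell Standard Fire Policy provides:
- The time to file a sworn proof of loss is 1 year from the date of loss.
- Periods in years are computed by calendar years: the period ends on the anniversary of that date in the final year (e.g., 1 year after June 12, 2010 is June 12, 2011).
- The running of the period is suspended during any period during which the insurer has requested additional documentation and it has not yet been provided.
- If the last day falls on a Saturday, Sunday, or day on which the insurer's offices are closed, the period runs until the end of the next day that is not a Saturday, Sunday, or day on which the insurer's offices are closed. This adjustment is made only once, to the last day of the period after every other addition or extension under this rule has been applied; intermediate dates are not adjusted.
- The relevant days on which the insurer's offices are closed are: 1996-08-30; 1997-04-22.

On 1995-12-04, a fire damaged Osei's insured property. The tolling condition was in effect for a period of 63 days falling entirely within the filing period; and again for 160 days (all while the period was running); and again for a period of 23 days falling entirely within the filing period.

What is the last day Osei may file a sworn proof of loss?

August 7, 1997

1 year after 1995-12-04 is December 4, 1996.
Tolling adds 63 days: December 4, 1996 + 63 days = February 5, 1997.
Tolling adds 160 days: February 5, 1997 + 160 days = July 15, 1997.
Tolling adds 23 days: July 15, 1997 + 23 days = August 7, 1997.
August 7, 1997 is a Thursday and not a day on which the insurer's offices are closed, so no extension applies.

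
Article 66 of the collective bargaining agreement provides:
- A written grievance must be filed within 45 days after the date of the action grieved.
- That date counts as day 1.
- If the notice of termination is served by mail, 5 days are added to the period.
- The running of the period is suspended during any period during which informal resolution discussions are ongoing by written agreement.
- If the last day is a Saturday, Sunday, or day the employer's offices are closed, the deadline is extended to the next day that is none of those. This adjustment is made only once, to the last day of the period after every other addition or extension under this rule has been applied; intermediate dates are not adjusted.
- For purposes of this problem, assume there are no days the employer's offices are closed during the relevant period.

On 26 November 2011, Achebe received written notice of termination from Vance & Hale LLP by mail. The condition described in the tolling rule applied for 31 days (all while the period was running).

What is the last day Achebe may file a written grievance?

February 14, 2012

Counting 26 November 2011 as day 1, day 45 is January 9, 2012.
Service was by mail, adding 5 days: January 9, 2012 + 5 days = January 14, 2012.
Tolling adds 31 days: January 14, 2012 + 31 days = February 14, 2012.
February 14, 2012 is a Tuesday and not a day the employer's offices are closed, so no extension applies.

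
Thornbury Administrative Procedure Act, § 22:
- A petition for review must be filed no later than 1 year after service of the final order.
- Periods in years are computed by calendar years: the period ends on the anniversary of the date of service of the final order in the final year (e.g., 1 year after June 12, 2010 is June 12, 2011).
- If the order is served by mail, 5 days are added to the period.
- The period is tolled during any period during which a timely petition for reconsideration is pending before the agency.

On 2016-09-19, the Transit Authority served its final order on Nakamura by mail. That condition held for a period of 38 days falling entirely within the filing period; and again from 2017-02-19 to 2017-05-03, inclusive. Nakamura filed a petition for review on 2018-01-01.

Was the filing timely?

Yes

1 year after 2016-09-19 is September 19, 2017.
Service was by mail, adding 5 days: September 19, 2017 + 5 days = September 24, 2017.
Tolling adds 38 days: September 24, 2017 + 38 days = November 1, 2017.
From February 19, 2017 through May 3, 2017 inclusive is 74 days; tolling adds 74 days: November 1, 2017 + 74 days = January 14, 2018.
The deadline is January 14, 2018; the filing on January 1, 2018 is on or before that date.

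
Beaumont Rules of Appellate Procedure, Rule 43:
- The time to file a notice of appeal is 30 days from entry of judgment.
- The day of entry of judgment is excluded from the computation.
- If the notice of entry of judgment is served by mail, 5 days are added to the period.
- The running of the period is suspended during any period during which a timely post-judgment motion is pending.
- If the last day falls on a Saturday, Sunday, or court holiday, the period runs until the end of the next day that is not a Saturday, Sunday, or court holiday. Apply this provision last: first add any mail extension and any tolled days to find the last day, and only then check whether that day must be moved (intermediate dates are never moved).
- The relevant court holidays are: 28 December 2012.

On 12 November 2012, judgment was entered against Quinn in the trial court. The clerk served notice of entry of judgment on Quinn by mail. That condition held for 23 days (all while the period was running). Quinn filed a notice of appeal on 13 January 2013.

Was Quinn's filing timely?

No

30 days after 12 November 2012 is December 12, 2012.
Service was by mail, adding 5 days: December 12, 2012 + 5 days = December 17, 2012.
Tolling adds 23 days: December 17, 2012 + 23 days = January 9, 2013.
January 9, 2013 is a Wednesday and not a court holiday, so no extension applies.
The deadline is January 9, 2013; the filing on January 13, 2013 is after that date.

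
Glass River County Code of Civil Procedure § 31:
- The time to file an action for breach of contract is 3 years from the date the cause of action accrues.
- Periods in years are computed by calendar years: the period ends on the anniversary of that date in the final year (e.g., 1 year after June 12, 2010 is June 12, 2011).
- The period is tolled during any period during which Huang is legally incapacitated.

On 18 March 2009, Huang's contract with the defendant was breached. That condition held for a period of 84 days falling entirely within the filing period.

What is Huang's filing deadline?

3 years after 18 March 2009 is March 18, 2012.
Tolling adds 84 days: March 18, 2012 + 84 days = June 10, 2012.

June 10, 2012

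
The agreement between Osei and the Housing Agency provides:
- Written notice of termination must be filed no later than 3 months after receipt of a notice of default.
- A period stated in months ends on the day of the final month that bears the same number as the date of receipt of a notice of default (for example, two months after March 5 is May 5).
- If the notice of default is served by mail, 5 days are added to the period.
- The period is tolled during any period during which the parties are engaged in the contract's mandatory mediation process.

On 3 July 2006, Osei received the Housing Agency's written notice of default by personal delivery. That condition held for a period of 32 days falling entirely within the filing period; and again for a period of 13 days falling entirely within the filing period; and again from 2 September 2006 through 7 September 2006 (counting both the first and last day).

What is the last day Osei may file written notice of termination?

3 months after 3 July 2006 is October 3, 2006.
Service was not by mail, so no mail extension applies.
Tolling adds 32 days: October 3, 2006 + 32 days = November 4, 2006.
Tolling adds 13 days: November 4, 2006 + 13 days = November 17, 2006.
From September 2, 2006 through September 7, 2006 inclusive is 6 days; tolling adds 6 days: November 17, 2006 + 6 days = November 23, 2006.

November 23, 2006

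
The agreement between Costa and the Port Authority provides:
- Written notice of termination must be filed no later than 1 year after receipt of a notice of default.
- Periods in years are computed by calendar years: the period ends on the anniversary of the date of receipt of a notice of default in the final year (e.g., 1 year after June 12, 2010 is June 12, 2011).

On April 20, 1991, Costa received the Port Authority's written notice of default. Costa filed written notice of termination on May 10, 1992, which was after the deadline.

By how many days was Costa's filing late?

1 year after April 20, 1991 is April 20, 1992.
The deadline is April 20, 1992; from April 20, 1992 to May 10, 1992 is 20 days.

20 days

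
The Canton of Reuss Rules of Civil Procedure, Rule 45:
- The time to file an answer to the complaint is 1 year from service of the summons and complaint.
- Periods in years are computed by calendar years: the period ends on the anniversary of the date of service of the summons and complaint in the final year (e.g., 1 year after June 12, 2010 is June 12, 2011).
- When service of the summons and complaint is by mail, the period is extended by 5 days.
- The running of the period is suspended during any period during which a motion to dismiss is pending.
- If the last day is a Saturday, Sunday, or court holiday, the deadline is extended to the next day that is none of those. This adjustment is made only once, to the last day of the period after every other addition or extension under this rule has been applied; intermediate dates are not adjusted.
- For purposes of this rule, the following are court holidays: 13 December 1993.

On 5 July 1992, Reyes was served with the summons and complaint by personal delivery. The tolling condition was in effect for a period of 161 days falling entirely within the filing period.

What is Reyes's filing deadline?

1 year after 5 July 1992 is July 5, 1993.
Service was not by mail, so no mail extension applies.
Tolling adds 161 days: July 5, 1993 + 161 days = December 13, 1993.
December 13, 1993 is a listed holiday. The next qualifying day is December 14, 1993.

December 14, 1993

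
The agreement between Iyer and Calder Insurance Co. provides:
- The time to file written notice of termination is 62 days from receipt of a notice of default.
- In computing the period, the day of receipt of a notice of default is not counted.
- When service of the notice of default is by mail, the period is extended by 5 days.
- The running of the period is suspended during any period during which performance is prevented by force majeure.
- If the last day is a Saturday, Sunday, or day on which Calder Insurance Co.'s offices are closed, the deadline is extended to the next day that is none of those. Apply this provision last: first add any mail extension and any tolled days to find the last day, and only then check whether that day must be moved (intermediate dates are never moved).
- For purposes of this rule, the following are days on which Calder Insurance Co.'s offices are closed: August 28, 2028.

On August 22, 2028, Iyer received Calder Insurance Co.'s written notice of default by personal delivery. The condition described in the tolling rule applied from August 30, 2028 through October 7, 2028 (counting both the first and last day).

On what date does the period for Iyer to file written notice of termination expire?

62 days after August 22, 2028 is October 23, 2028.
Service was not by mail, so no mail extension applies.
From August 30, 2028 through October 7, 2028 inclusive is 39 days; tolling adds 39 days: October 23, 2028 + 39 days = December 1, 2028.
December 1, 2028 is a Friday and not a day on which Calder Insurance Co.'s offices are closed, so no extension applies.

December 1, 2028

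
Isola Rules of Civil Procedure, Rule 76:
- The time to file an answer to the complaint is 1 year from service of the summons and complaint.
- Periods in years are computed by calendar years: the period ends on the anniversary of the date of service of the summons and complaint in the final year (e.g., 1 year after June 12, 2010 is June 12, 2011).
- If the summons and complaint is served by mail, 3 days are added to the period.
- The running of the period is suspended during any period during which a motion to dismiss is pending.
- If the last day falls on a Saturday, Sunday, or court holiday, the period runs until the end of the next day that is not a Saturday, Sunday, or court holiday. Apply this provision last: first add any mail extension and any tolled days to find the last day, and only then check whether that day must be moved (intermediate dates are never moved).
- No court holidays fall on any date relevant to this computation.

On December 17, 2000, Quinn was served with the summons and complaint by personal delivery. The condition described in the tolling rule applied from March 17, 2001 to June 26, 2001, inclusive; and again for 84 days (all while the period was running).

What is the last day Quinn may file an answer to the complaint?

June 21, 2002

1 year after December 17, 2000 is December 17, 2001.
Service was not by mail, so no mail extension applies.
From March 17, 2001 through June 26, 2001 inclusive is 102 days; tolling adds 102 days: December 17, 2001 + 102 days = March 29, 2002.
Tolling adds 84 days: March 29, 2002 + 84 days = June 21, 2002.
June 21, 2002 is a Friday and not a court holiday, so no extension applies.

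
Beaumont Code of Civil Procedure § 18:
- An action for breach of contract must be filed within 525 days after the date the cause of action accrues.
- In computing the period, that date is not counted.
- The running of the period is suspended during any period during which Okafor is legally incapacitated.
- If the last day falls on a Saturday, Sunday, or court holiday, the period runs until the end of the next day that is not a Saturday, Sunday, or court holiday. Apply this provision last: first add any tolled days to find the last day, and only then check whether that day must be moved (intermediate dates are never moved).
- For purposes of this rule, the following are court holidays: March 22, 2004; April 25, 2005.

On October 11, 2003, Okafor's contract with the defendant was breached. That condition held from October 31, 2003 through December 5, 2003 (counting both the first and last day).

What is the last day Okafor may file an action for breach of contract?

April 26, 2005

525 days after October 11, 2003 is March 19, 2005.
From October 31, 2003 through December 5, 2003 inclusive is 36 days; tolling adds 36 days: March 19, 2005 + 36 days = April 24, 2005.
April 24, 2005 is Sunday; April 25, 2005 is a listed holiday. The next qualifying day is April 26, 2005.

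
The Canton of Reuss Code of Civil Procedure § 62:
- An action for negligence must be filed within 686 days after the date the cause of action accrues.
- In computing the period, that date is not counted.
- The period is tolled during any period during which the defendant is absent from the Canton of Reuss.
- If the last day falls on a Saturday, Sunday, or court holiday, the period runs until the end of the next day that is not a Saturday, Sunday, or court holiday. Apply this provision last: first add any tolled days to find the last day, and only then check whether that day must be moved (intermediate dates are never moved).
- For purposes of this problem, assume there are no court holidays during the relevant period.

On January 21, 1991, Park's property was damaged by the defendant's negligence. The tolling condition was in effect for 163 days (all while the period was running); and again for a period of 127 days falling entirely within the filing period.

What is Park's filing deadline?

686 days after January 21, 1991 is December 7, 1992.
Tolling adds 163 days: December 7, 1992 + 163 days = May 19, 1993.
Tolling adds 127 days: May 19, 1993 + 127 days = September 23, 1993.
September 23, 1993 is a Thursday and not a court holiday, so no extension applies.

September 23, 1993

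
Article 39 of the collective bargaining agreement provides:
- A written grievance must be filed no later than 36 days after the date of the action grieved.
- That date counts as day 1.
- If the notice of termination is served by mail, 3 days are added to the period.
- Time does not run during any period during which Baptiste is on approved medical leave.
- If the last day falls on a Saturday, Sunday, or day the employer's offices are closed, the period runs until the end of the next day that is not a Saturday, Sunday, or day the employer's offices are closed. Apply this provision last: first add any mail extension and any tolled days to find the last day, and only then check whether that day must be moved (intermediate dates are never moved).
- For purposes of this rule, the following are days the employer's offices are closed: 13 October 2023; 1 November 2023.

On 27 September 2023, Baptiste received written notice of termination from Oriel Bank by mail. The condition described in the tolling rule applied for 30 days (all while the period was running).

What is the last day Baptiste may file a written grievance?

December 4, 2023

Counting 27 September 2023 as day 1, day 36 is November 1, 2023.
Service was by mail, adding 3 days: November 1, 2023 + 3 days = November 4, 2023.
Tolling adds 30 days: November 4, 2023 + 30 days = December 4, 2023.
December 4, 2023 is a Monday and not a day the employer's offices are closed, so no extension applies.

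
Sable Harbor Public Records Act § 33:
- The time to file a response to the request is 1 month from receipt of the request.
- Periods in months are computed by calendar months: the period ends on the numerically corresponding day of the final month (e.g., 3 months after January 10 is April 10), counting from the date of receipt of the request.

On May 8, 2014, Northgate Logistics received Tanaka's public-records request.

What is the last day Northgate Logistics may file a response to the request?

1 month after May 8, 2014 is June 8, 2014.

June 8, 2014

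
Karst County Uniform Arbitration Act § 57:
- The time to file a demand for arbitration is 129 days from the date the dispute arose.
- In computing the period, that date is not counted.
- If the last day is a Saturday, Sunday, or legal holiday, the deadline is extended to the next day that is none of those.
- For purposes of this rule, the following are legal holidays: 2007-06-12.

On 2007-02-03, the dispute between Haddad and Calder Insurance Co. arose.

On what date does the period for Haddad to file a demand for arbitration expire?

129 days after 2007-02-03 is June 12, 2007.
June 12, 2007 is a listed holiday. The next qualifying day is June 13, 2007.

June 13, 2007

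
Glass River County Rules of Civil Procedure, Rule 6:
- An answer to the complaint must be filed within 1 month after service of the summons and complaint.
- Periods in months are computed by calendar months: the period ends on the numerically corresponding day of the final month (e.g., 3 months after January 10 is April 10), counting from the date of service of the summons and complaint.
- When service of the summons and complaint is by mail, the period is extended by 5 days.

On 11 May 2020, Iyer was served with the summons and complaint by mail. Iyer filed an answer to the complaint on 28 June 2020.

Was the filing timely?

1 month after 11 May 2020 is June 11, 2020.
Service was by mail, adding 5 days: June 11, 2020 + 5 days = June 16, 2020.
The deadline is June 16, 2020; the filing on June 28, 2020 is after that date.

No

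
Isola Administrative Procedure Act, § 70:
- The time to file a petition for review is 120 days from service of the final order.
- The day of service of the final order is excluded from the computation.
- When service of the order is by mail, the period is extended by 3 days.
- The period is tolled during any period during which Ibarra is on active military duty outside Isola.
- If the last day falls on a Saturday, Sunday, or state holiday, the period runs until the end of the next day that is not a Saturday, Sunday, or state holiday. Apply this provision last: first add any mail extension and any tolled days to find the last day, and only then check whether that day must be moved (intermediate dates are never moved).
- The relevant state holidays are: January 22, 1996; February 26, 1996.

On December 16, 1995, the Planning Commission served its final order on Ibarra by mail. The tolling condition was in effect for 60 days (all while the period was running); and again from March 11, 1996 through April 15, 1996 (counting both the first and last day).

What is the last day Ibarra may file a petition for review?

120 days after December 16, 1995 is April 14, 1996.
Service was by mail, adding 3 days: April 14, 1996 + 3 days = April 17, 1996.
Tolling adds 60 days: April 17, 1996 + 60 days = June 16, 1996.
From March 11, 1996 through April 15, 1996 inclusive is 36 days; tolling adds 36 days: June 16, 1996 + 36 days = July 22, 1996.
July 22, 1996 is a Monday and not a state holiday, so no extension applies.

July 22, 1996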